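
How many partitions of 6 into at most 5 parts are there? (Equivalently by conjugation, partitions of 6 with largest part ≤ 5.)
p(6, parts ≤ 5) = 10

Partitions of 6 with all parts ≤ 5: 5+1, 4+2, 4+1+1, 3+3, 3+2+1, 3+1+1+1, 2+2+2, 2+2+1+1, 2+1+1+1+1, 1+1+1+1+1+1. Count = 10.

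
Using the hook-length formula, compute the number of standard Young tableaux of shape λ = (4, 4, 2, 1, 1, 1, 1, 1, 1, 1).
# SYT of shape (4, 4, 2, 1, 1, 1, 1, 1, 1, 1) = 209440

Hook-length formula: f^λ = n! / Π hook(c), product over all cells c of the Young diagram. For λ = (4, 4, 2, 1, 1, 1, 1, 1, 1, 1), n = 17 boxes. Hook lengths by row (left-to-right, top-to-bottom): [13, 5, 3, 2]; [12, 4, 2, 1]; [9, 1]; [7]; [6]; [5]; [4]; [3]; [2]; [1]. Product of hooks = 1698278400. So f^λ = 17! / 1698278400 = 355687428096000 / 1698278400 = 209440.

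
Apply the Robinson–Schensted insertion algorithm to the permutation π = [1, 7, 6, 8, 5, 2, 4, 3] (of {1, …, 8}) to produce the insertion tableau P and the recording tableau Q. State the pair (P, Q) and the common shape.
P = [1, 2, 3] / [4, 8] / [5] / [6] / [7];  Q = [1, 2, 4] / [3, 7] / [5] / [6] / [8];  common shape = (3, 2, 1, 1, 1)

Row-insert the values π_1, π_2, … into P one at a time, bumping the leftmost entry strictly greater than the inserted value down to the next row. The recording tableau Q records, in position (i, j), the step at which that cell was added to P.
  Insert 1 (step 1): P = [1];  Q = [1]
  Insert 7 (step 2): P = [1, 7];  Q = [1, 2]
  Insert 6 (step 3): P = [1, 6] / [7];  Q = [1, 2] / [3]
  Insert 8 (step 4): P = [1, 6, 8] / [7];  Q = [1, 2, 4] / [3]
  Insert 5 (step 5): P = [1, 5, 8] / [6] / [7];  Q = [1, 2, 4] / [3] / [5]
  Insert 2 (step 6): P = [1, 2, 8] / [5] / [6] / [7];  Q = [1, 2, 4] / [3] / [5] / [6]
  Insert 4 (step 7): P = [1, 2, 4] / [5, 8] / [6] / [7];  Q = [1, 2, 4] / [3, 7] / [5] / [6]
  Insert 3 (step 8): P = [1, 2, 3] / [4, 8] / [5] / [6] / [7];  Q = [1, 2, 4] / [3, 7] / [5] / [6] / [8]
Final shape: (3, 2, 1, 1, 1).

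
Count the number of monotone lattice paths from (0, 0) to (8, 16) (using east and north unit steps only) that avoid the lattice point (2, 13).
Number of paths = 726651

Total paths from (0, 0) to (8, 16): C(24, 8) = 735471. Paths through (2, 13): (paths (0, 0) → (2, 13)) × (paths (2, 13) → (8, 16)) = C(15, 2) · C(9, 6) = 105 · 84 = 8820. Avoidance count = 735471 − 8820 = 726651.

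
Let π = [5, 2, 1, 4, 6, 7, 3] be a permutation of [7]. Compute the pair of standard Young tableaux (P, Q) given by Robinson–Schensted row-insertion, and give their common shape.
P = [1, 3, 6, 7] / [2, 4] / [5];  Q = [1, 4, 5, 6] / [2, 7] / [3];  common shape = (4, 2, 1)

Row-insert the values π_1, π_2, … into P one at a time, bumping the leftmost entry strictly greater than the inserted value down to the next row. The recording tableau Q records, in position (i, j), the step at which that cell was added to P.
  Insert 5 (step 1): P = [5];  Q = [1]
  Insert 2 (step 2): P = [2] / [5];  Q = [1] / [2]
  Insert 1 (step 3): P = [1] / [2] / [5];  Q = [1] / [2] / [3]
  Insert 4 (step 4): P = [1, 4] / [2] / [5];  Q = [1, 4] / [2] / [3]
  Insert 6 (step 5): P = [1, 4, 6] / [2] / [5];  Q = [1, 4, 5] / [2] / [3]
  Insert 7 (step 6): P = [1, 4, 6, 7] / [2] / [5];  Q = [1, 4, 5, 6] / [2] / [3]
  Insert 3 (step 7): P = [1, 3, 6, 7] / [2, 4] / [5];  Q = [1, 4, 5, 6] / [2, 7] / [3]
Final shape: (4, 2, 1).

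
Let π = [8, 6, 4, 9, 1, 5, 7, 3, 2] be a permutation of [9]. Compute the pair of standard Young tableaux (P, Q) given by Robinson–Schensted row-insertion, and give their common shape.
P = [1, 2, 7] / [3, 5] / [4, 9] / [6] / [8];  Q = [1, 4, 7] / [2, 6] / [3, 8] / [5] / [9];  common shape = (3, 2, 2, 1, 1)

Row-insert the values π_1, π_2, … into P one at a time, bumping the leftmost entry strictly greater than the inserted value down to the next row. The recording tableau Q records, in position (i, j), the step at which that cell was added to P.
  Insert 8 (step 1): P = [8];  Q = [1]
  Insert 6 (step 2): P = [6] / [8];  Q = [1] / [2]
  Insert 4 (step 3): P = [4] / [6] / [8];  Q = [1] / [2] / [3]
  Insert 9 (step 4): P = [4, 9] / [6] / [8];  Q = [1, 4] / [2] / [3]
  Insert 1 (step 5): P = [1, 9] / [4] / [6] / [8];  Q = [1, 4] / [2] / [3] / [5]
  Insert 5 (step 6): P = [1, 5] / [4, 9] / [6] / [8];  Q = [1, 4] / [2, 6] / [3] / [5]
  Insert 7 (step 7): P = [1, 5, 7] / [4, 9] / [6] / [8];  Q = [1, 4, 7] / [2, 6] / [3] / [5]
  Insert 3 (step 8): P = [1, 3, 7] / [4, 5] / [6, 9] / [8];  Q = [1, 4, 7] / [2, 6] / [3, 8] / [5]
  Insert 2 (step 9): P = [1, 2, 7] / [3, 5] / [4, 9] / [6] / [8];  Q = [1, 4, 7] / [2, 6] / [3, 8] / [5] / [9]
Final shape: (3, 2, 2, 1, 1).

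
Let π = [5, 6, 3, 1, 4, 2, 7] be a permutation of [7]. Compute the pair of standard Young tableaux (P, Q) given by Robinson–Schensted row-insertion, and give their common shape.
P = [1, 2, 7] / [3, 4] / [5, 6];  Q = [1, 2, 7] / [3, 5] / [4, 6];  common shape = (3, 2, 2)

Row-insert the values π_1, π_2, … into P one at a time, bumping the leftmost entry strictly greater than the inserted value down to the next row. The recording tableau Q records, in position (i, j), the step at which that cell was added to P.
  Insert 5 (step 1): P = [5];  Q = [1]
  Insert 6 (step 2): P = [5, 6];  Q = [1, 2]
  Insert 3 (step 3): P = [3, 6] / [5];  Q = [1, 2] / [3]
  Insert 1 (step 4): P = [1, 6] / [3] / [5];  Q = [1, 2] / [3] / [4]
  Insert 4 (step 5): P = [1, 4] / [3, 6] / [5];  Q = [1, 2] / [3, 5] / [4]
  Insert 2 (step 6): P = [1, 2] / [3, 4] / [5, 6];  Q = [1, 2] / [3, 5] / [4, 6]
  Insert 7 (step 7): P = [1, 2, 7] / [3, 4] / [5, 6];  Q = [1, 2, 7] / [3, 5] / [4, 6]
Final shape: (3, 2, 2).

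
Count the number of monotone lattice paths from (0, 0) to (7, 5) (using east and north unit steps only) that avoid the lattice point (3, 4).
Number of paths = 617

Total paths from (0, 0) to (7, 5): C(12, 7) = 792. Paths through (3, 4): (paths (0, 0) → (3, 4)) × (paths (3, 4) → (7, 5)) = C(7, 3) · C(5, 4) = 35 · 5 = 175. Avoidance count = 792 − 175 = 617.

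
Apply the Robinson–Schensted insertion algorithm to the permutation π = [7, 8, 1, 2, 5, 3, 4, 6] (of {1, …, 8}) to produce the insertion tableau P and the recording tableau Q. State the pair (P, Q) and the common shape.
P = [1, 2, 3, 4, 6] / [5, 8] / [7];  Q = [1, 2, 5, 7, 8] / [3, 4] / [6];  common shape = (5, 2, 1)

Row-insert the values π_1, π_2, … into P one at a time, bumping the leftmost entry strictly greater than the inserted value down to the next row. The recording tableau Q records, in position (i, j), the step at which that cell was added to P.
  Insert 7 (step 1): P = [7];  Q = [1]
  Insert 8 (step 2): P = [7, 8];  Q = [1, 2]
  Insert 1 (step 3): P = [1, 8] / [7];  Q = [1, 2] / [3]
  Insert 2 (step 4): P = [1, 2] / [7, 8];  Q = [1, 2] / [3, 4]
  Insert 5 (step 5): P = [1, 2, 5] / [7, 8];  Q = [1, 2, 5] / [3, 4]
  Insert 3 (step 6): P = [1, 2, 3] / [5, 8] / [7];  Q = [1, 2, 5] / [3, 4] / [6]
  Insert 4 (step 7): P = [1, 2, 3, 4] / [5, 8] / [7];  Q = [1, 2, 5, 7] / [3, 4] / [6]
  Insert 6 (step 8): P = [1, 2, 3, 4, 6] / [5, 8] / [7];  Q = [1, 2, 5, 7, 8] / [3, 4] / [6]
Final shape: (5, 2, 1).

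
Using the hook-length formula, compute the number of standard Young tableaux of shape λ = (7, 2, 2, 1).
# SYT of shape (7, 2, 2, 1) = 2079

Hook-length formula: f^λ = n! / Π hook(c), product over all cells c of the Young diagram. For λ = (7, 2, 2, 1), n = 12 boxes. Hook lengths by row (left-to-right, top-to-bottom): [10, 8, 5, 4, 3, 2, 1]; [4, 2]; [3, 1]; [1]. Product of hooks = 230400. So f^λ = 12! / 230400 = 479001600 / 230400 = 2079.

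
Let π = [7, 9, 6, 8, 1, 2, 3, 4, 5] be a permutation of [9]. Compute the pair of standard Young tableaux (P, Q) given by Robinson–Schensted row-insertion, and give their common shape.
P = [1, 2, 3, 4, 5] / [6, 8] / [7, 9];  Q = [1, 2, 7, 8, 9] / [3, 4] / [5, 6];  common shape = (5, 2, 2)

Row-insert the values π_1, π_2, … into P one at a time, bumping the leftmost entry strictly greater than the inserted value down to the next row. The recording tableau Q records, in position (i, j), the step at which that cell was added to P.
  Insert 7 (step 1): P = [7];  Q = [1]
  Insert 9 (step 2): P = [7, 9];  Q = [1, 2]
  Insert 6 (step 3): P = [6, 9] / [7];  Q = [1, 2] / [3]
  Insert 8 (step 4): P = [6, 8] / [7, 9];  Q = [1, 2] / [3, 4]
  Insert 1 (step 5): P = [1, 8] / [6, 9] / [7];  Q = [1, 2] / [3, 4] / [5]
  Insert 2 (step 6): P = [1, 2] / [6, 8] / [7, 9];  Q = [1, 2] / [3, 4] / [5, 6]
  Insert 3 (step 7): P = [1, 2, 3] / [6, 8] / [7, 9];  Q = [1, 2, 7] / [3, 4] / [5, 6]
  Insert 4 (step 8): P = [1, 2, 3, 4] / [6, 8] / [7, 9];  Q = [1, 2, 7, 8] / [3, 4] / [5, 6]
  Insert 5 (step 9): P = [1, 2, 3, 4, 5] / [6, 8] / [7, 9];  Q = [1, 2, 7, 8, 9] / [3, 4] / [5, 6]
Final shape: (5, 2, 2).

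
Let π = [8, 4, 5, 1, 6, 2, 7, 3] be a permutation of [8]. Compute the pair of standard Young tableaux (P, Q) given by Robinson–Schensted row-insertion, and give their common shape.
P = [1, 2, 3, 7] / [4, 5, 6] / [8];  Q = [1, 3, 5, 7] / [2, 6, 8] / [4];  common shape = (4, 3, 1)

Row-insert the values π_1, π_2, … into P one at a time, bumping the leftmost entry strictly greater than the inserted value down to the next row. The recording tableau Q records, in position (i, j), the step at which that cell was added to P.
  Insert 8 (step 1): P = [8];  Q = [1]
  Insert 4 (step 2): P = [4] / [8];  Q = [1] / [2]
  Insert 5 (step 3): P = [4, 5] / [8];  Q = [1, 3] / [2]
  Insert 1 (step 4): P = [1, 5] / [4] / [8];  Q = [1, 3] / [2] / [4]
  Insert 6 (step 5): P = [1, 5, 6] / [4] / [8];  Q = [1, 3, 5] / [2] / [4]
  Insert 2 (step 6): P = [1, 2, 6] / [4, 5] / [8];  Q = [1, 3, 5] / [2, 6] / [4]
  Insert 7 (step 7): P = [1, 2, 6, 7] / [4, 5] / [8];  Q = [1, 3, 5, 7] / [2, 6] / [4]
  Insert 3 (step 8): P = [1, 2, 3, 7] / [4, 5, 6] / [8];  Q = [1, 3, 5, 7] / [2, 6, 8] / [4]
Final shape: (4, 3, 1).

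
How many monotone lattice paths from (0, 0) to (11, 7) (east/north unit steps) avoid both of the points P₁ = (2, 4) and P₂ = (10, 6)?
Number of paths = 13858

Inclusion–exclusion. Total paths: C(18, 11) = 31824. Through P₁: C(6, 2)·C(12, 9) = 3300. Through P₂: C(16, 10)·C(2, 1) = 16016. Since P₁ is strictly southwest of P₂, a monotone path through both must visit P₁ then P₂; paths through both = C(6, 2)·C(10, 8)·C(2, 1) = 1350. Avoid both = 31824 − 3300 − 16016 + 1350 = 13858.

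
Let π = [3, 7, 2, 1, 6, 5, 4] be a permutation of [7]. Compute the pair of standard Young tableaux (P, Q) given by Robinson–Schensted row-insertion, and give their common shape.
P = [1, 4] / [2, 5] / [3, 6] / [7];  Q = [1, 2] / [3, 5] / [4, 6] / [7];  common shape = (2, 2, 2, 1)

Row-insert the values π_1, π_2, … into P one at a time, bumping the leftmost entry strictly greater than the inserted value down to the next row. The recording tableau Q records, in position (i, j), the step at which that cell was added to P.
  Insert 3 (step 1): P = [3];  Q = [1]
  Insert 7 (step 2): P = [3, 7];  Q = [1, 2]
  Insert 2 (step 3): P = [2, 7] / [3];  Q = [1, 2] / [3]
  Insert 1 (step 4): P = [1, 7] / [2] / [3];  Q = [1, 2] / [3] / [4]
  Insert 6 (step 5): P = [1, 6] / [2, 7] / [3];  Q = [1, 2] / [3, 5] / [4]
  Insert 5 (step 6): P = [1, 5] / [2, 6] / [3, 7];  Q = [1, 2] / [3, 5] / [4, 6]
  Insert 4 (step 7): P = [1, 4] / [2, 5] / [3, 6] / [7];  Q = [1, 2] / [3, 5] / [4, 6] / [7]
Final shape: (2, 2, 2, 1).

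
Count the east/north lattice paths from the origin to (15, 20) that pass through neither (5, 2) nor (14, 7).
Number of paths = 2971318518

Inclusion–exclusion. Total paths: C(35, 15) = 3247943160. Through P₁: C(7, 5)·C(28, 10) = 275585310. Through P₂: C(21, 14)·C(14, 1) = 1627920. Since P₁ is strictly southwest of P₂, a monotone path through both must visit P₁ then P₂; paths through both = C(7, 5)·C(14, 9)·C(14, 1) = 588588. Avoid both = 3247943160 − 275585310 − 1627920 + 588588 = 2971318518.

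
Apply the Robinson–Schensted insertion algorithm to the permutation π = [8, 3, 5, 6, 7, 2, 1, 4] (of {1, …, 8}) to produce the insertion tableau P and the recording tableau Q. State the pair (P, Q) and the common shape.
P = [1, 4, 6, 7] / [2, 5] / [3] / [8];  Q = [1, 3, 4, 5] / [2, 8] / [6] / [7];  common shape = (4, 2, 1, 1)

Row-insert the values π_1, π_2, … into P one at a time, bumping the leftmost entry strictly greater than the inserted value down to the next row. The recording tableau Q records, in position (i, j), the step at which that cell was added to P.
  Insert 8 (step 1): P = [8];  Q = [1]
  Insert 3 (step 2): P = [3] / [8];  Q = [1] / [2]
  Insert 5 (step 3): P = [3, 5] / [8];  Q = [1, 3] / [2]
  Insert 6 (step 4): P = [3, 5, 6] / [8];  Q = [1, 3, 4] / [2]
  Insert 7 (step 5): P = [3, 5, 6, 7] / [8];  Q = [1, 3, 4, 5] / [2]
  Insert 2 (step 6): P = [2, 5, 6, 7] / [3] / [8];  Q = [1, 3, 4, 5] / [2] / [6]
  Insert 1 (step 7): P = [1, 5, 6, 7] / [2] / [3] / [8];  Q = [1, 3, 4, 5] / [2] / [6] / [7]
  Insert 4 (step 8): P = [1, 4, 6, 7] / [2, 5] / [3] / [8];  Q = [1, 3, 4, 5] / [2, 8] / [6] / [7]
Final shape: (4, 2, 1, 1).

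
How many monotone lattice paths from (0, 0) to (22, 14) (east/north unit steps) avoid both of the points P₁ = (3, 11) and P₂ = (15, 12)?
Number of paths = 3170088032

Inclusion–exclusion. Total paths: C(36, 22) = 3796297200. Through P₁: C(14, 3)·C(22, 19) = 560560. Through P₂: C(27, 15)·C(9, 7) = 625818960. Since P₁ is strictly southwest of P₂, a monotone path through both must visit P₁ then P₂; paths through both = C(14, 3)·C(13, 12)·C(9, 7) = 170352. Avoid both = 3796297200 − 560560 − 625818960 + 170352 = 3170088032.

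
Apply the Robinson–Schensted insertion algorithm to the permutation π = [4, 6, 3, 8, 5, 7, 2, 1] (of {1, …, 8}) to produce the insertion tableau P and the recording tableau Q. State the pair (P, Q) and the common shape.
P = [1, 5, 7] / [2, 6, 8] / [3] / [4];  Q = [1, 2, 4] / [3, 5, 6] / [7] / [8];  common shape = (3, 3, 1, 1)

Row-insert the values π_1, π_2, … into P one at a time, bumping the leftmost entry strictly greater than the inserted value down to the next row. The recording tableau Q records, in position (i, j), the step at which that cell was added to P.
  Insert 4 (step 1): P = [4];  Q = [1]
  Insert 6 (step 2): P = [4, 6];  Q = [1, 2]
  Insert 3 (step 3): P = [3, 6] / [4];  Q = [1, 2] / [3]
  Insert 8 (step 4): P = [3, 6, 8] / [4];  Q = [1, 2, 4] / [3]
  Insert 5 (step 5): P = [3, 5, 8] / [4, 6];  Q = [1, 2, 4] / [3, 5]
  Insert 7 (step 6): P = [3, 5, 7] / [4, 6, 8];  Q = [1, 2, 4] / [3, 5, 6]
  Insert 2 (step 7): P = [2, 5, 7] / [3, 6, 8] / [4];  Q = [1, 2, 4] / [3, 5, 6] / [7]
  Insert 1 (step 8): P = [1, 5, 7] / [2, 6, 8] / [3] / [4];  Q = [1, 2, 4] / [3, 5, 6] / [7] / [8]
Final shape: (3, 3, 1, 1).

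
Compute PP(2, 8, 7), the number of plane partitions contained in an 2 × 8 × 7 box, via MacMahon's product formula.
PP(2, 8, 7) = 9202050

Evaluate the triple product over i = 1..2, j = 1..8, k = 1..7. The factors are (2/1) · (3/2) · (4/3) · (5/4) · (6/5) · (7/6) · (8/7) · (3/2) · … (112 factors total). The numerators and denominators telescope so the product is an integer; carrying out the multiplication exactly gives PP(2, 8, 7) = 9202050.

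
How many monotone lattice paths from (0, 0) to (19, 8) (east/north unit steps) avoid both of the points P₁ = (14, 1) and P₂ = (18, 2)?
Number of paths = 2207390

Inclusion–exclusion. Total paths: C(27, 19) = 2220075. Through P₁: C(15, 14)·C(12, 5) = 11880. Through P₂: C(20, 18)·C(7, 1) = 1330. Since P₁ is strictly southwest of P₂, a monotone path through both must visit P₁ then P₂; paths through both = C(15, 14)·C(5, 4)·C(7, 1) = 525. Avoid both = 2220075 − 11880 − 1330 + 525 = 2207390.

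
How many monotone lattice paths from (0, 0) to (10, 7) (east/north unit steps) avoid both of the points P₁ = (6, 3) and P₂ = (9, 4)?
Number of paths = 12052

Inclusion–exclusion. Total paths: C(17, 10) = 19448. Through P₁: C(9, 6)·C(8, 4) = 5880. Through P₂: C(13, 9)·C(4, 1) = 2860. Since P₁ is strictly southwest of P₂, a monotone path through both must visit P₁ then P₂; paths through both = C(9, 6)·C(4, 3)·C(4, 1) = 1344. Avoid both = 19448 − 5880 − 2860 + 1344 = 12052.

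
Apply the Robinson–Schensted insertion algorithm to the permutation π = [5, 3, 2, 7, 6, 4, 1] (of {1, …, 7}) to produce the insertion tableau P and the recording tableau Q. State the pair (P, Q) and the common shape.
P = [1, 4] / [2, 6] / [3, 7] / [5];  Q = [1, 4] / [2, 5] / [3, 6] / [7];  common shape = (2, 2, 2, 1)

Row-insert the values π_1, π_2, … into P one at a time, bumping the leftmost entry strictly greater than the inserted value down to the next row. The recording tableau Q records, in position (i, j), the step at which that cell was added to P.
  Insert 5 (step 1): P = [5];  Q = [1]
  Insert 3 (step 2): P = [3] / [5];  Q = [1] / [2]
  Insert 2 (step 3): P = [2] / [3] / [5];  Q = [1] / [2] / [3]
  Insert 7 (step 4): P = [2, 7] / [3] / [5];  Q = [1, 4] / [2] / [3]
  Insert 6 (step 5): P = [2, 6] / [3, 7] / [5];  Q = [1, 4] / [2, 5] / [3]
  Insert 4 (step 6): P = [2, 4] / [3, 6] / [5, 7];  Q = [1, 4] / [2, 5] / [3, 6]
  Insert 1 (step 7): P = [1, 4] / [2, 6] / [3, 7] / [5];  Q = [1, 4] / [2, 5] / [3, 6] / [7]
Final shape: (2, 2, 2, 1).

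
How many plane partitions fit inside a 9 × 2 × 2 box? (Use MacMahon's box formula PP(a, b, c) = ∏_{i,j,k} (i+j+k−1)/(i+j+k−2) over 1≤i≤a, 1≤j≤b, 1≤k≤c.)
PP(9, 2, 2) = 1210

Evaluate the triple product over i = 1..9, j = 1..2, k = 1..2. The factors are (2/1) · (3/2) · (3/2) · (4/3) · (3/2) · (4/3) · (4/3) · (5/4) · … (36 factors total). The numerators and denominators telescope so the product is an integer; carrying out the multiplication exactly gives PP(9, 2, 2) = 1210.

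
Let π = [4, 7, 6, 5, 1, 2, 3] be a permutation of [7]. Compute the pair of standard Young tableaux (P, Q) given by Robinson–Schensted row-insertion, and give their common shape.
P = [1, 2, 3] / [4, 5] / [6] / [7];  Q = [1, 2, 7] / [3, 6] / [4] / [5];  common shape = (3, 2, 1, 1)

Row-insert the values π_1, π_2, … into P one at a time, bumping the leftmost entry strictly greater than the inserted value down to the next row. The recording tableau Q records, in position (i, j), the step at which that cell was added to P.
  Insert 4 (step 1): P = [4];  Q = [1]
  Insert 7 (step 2): P = [4, 7];  Q = [1, 2]
  Insert 6 (step 3): P = [4, 6] / [7];  Q = [1, 2] / [3]
  Insert 5 (step 4): P = [4, 5] / [6] / [7];  Q = [1, 2] / [3] / [4]
  Insert 1 (step 5): P = [1, 5] / [4] / [6] / [7];  Q = [1, 2] / [3] / [4] / [5]
  Insert 2 (step 6): P = [1, 2] / [4, 5] / [6] / [7];  Q = [1, 2] / [3, 6] / [4] / [5]
  Insert 3 (step 7): P = [1, 2, 3] / [4, 5] / [6] / [7];  Q = [1, 2, 7] / [3, 6] / [4] / [5]
Final shape: (3, 2, 1, 1).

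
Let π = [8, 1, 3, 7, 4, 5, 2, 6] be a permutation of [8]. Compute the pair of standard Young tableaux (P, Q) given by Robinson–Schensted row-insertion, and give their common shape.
P = [1, 2, 4, 5, 6] / [3] / [7] / [8];  Q = [1, 3, 4, 6, 8] / [2] / [5] / [7];  common shape = (5, 1, 1, 1)

Row-insert the values π_1, π_2, … into P one at a time, bumping the leftmost entry strictly greater than the inserted value down to the next row. The recording tableau Q records, in position (i, j), the step at which that cell was added to P.
  Insert 8 (step 1): P = [8];  Q = [1]
  Insert 1 (step 2): P = [1] / [8];  Q = [1] / [2]
  Insert 3 (step 3): P = [1, 3] / [8];  Q = [1, 3] / [2]
  Insert 7 (step 4): P = [1, 3, 7] / [8];  Q = [1, 3, 4] / [2]
  Insert 4 (step 5): P = [1, 3, 4] / [7] / [8];  Q = [1, 3, 4] / [2] / [5]
  Insert 5 (step 6): P = [1, 3, 4, 5] / [7] / [8];  Q = [1, 3, 4, 6] / [2] / [5]
  Insert 2 (step 7): P = [1, 2, 4, 5] / [3] / [7] / [8];  Q = [1, 3, 4, 6] / [2] / [5] / [7]
  Insert 6 (step 8): P = [1, 2, 4, 5, 6] / [3] / [7] / [8];  Q = [1, 3, 4, 6, 8] / [2] / [5] / [7]
Final shape: (5, 1, 1, 1).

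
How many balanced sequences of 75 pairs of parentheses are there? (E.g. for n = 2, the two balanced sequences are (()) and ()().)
C_75 = 1221395654430378811828760722007962130791020

These balanced parentheses are counted by the Catalan number C_n = (1/(n + 1)) · C(2n, n). For n = 75: C_75 = (1/76) · C(150, 75) = 92826069736708789698985814872605121940117520/76 = 1221395654430378811828760722007962130791020.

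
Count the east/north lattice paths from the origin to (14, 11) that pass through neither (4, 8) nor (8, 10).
Number of paths = 4061499

Inclusion–exclusion. Total paths: C(25, 14) = 4457400. Through P₁: C(12, 4)·C(13, 10) = 141570. Through P₂: C(18, 8)·C(7, 6) = 306306. Since P₁ is strictly southwest of P₂, a monotone path through both must visit P₁ then P₂; paths through both = C(12, 4)·C(6, 4)·C(7, 6) = 51975. Avoid both = 4457400 − 141570 − 306306 + 51975 = 4061499.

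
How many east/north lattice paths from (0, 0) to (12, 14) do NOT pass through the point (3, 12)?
Number of paths = 9632675

Total paths from (0, 0) to (12, 14): C(26, 12) = 9657700. Paths through (3, 12): (paths (0, 0) → (3, 12)) × (paths (3, 12) → (12, 14)) = C(15, 3) · C(11, 9) = 455 · 55 = 25025. Avoidance count = 9657700 − 25025 = 9632675.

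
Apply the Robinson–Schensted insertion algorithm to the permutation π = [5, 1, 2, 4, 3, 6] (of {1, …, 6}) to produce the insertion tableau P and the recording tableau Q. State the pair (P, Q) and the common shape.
P = [1, 2, 3, 6] / [4] / [5];  Q = [1, 3, 4, 6] / [2] / [5];  common shape = (4, 1, 1)

Row-insert the values π_1, π_2, … into P one at a time, bumping the leftmost entry strictly greater than the inserted value down to the next row. The recording tableau Q records, in position (i, j), the step at which that cell was added to P.
  Insert 5 (step 1): P = [5];  Q = [1]
  Insert 1 (step 2): P = [1] / [5];  Q = [1] / [2]
  Insert 2 (step 3): P = [1, 2] / [5];  Q = [1, 3] / [2]
  Insert 4 (step 4): P = [1, 2, 4] / [5];  Q = [1, 3, 4] / [2]
  Insert 3 (step 5): P = [1, 2, 3] / [4] / [5];  Q = [1, 3, 4] / [2] / [5]
  Insert 6 (step 6): P = [1, 2, 3, 6] / [4] / [5];  Q = [1, 3, 4, 6] / [2] / [5]
Final shape: (4, 1, 1).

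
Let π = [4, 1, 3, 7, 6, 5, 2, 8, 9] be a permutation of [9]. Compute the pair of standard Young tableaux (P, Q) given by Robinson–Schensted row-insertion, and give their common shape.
P = [1, 2, 5, 8, 9] / [3, 6] / [4] / [7];  Q = [1, 3, 4, 8, 9] / [2, 5] / [6] / [7];  common shape = (5, 2, 1, 1)

Row-insert the values π_1, π_2, … into P one at a time, bumping the leftmost entry strictly greater than the inserted value down to the next row. The recording tableau Q records, in position (i, j), the step at which that cell was added to P.
  Insert 4 (step 1): P = [4];  Q = [1]
  Insert 1 (step 2): P = [1] / [4];  Q = [1] / [2]
  Insert 3 (step 3): P = [1, 3] / [4];  Q = [1, 3] / [2]
  Insert 7 (step 4): P = [1, 3, 7] / [4];  Q = [1, 3, 4] / [2]
  Insert 6 (step 5): P = [1, 3, 6] / [4, 7];  Q = [1, 3, 4] / [2, 5]
  Insert 5 (step 6): P = [1, 3, 5] / [4, 6] / [7];  Q = [1, 3, 4] / [2, 5] / [6]
  Insert 2 (step 7): P = [1, 2, 5] / [3, 6] / [4] / [7];  Q = [1, 3, 4] / [2, 5] / [6] / [7]
  Insert 8 (step 8): P = [1, 2, 5, 8] / [3, 6] / [4] / [7];  Q = [1, 3, 4, 8] / [2, 5] / [6] / [7]
  Insert 9 (step 9): P = [1, 2, 5, 8, 9] / [3, 6] / [4] / [7];  Q = [1, 3, 4, 8, 9] / [2, 5] / [6] / [7]
Final shape: (5, 2, 1, 1).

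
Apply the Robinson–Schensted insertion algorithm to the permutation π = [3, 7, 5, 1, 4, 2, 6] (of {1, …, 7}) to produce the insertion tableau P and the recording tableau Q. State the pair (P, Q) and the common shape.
P = [1, 2, 6] / [3, 4] / [5] / [7];  Q = [1, 2, 7] / [3, 5] / [4] / [6];  common shape = (3, 2, 1, 1)

Row-insert the values π_1, π_2, … into P one at a time, bumping the leftmost entry strictly greater than the inserted value down to the next row. The recording tableau Q records, in position (i, j), the step at which that cell was added to P.
  Insert 3 (step 1): P = [3];  Q = [1]
  Insert 7 (step 2): P = [3, 7];  Q = [1, 2]
  Insert 5 (step 3): P = [3, 5] / [7];  Q = [1, 2] / [3]
  Insert 1 (step 4): P = [1, 5] / [3] / [7];  Q = [1, 2] / [3] / [4]
  Insert 4 (step 5): P = [1, 4] / [3, 5] / [7];  Q = [1, 2] / [3, 5] / [4]
  Insert 2 (step 6): P = [1, 2] / [3, 4] / [5] / [7];  Q = [1, 2] / [3, 5] / [4] / [6]
  Insert 6 (step 7): P = [1, 2, 6] / [3, 4] / [5] / [7];  Q = [1, 2, 7] / [3, 5] / [4] / [6]
Final shape: (3, 2, 1, 1).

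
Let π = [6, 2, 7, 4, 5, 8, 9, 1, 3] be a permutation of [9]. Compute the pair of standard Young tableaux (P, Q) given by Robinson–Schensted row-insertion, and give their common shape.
P = [1, 3, 5, 8, 9] / [2, 4] / [6, 7];  Q = [1, 3, 5, 6, 7] / [2, 4] / [8, 9];  common shape = (5, 2, 2)

Row-insert the values π_1, π_2, … into P one at a time, bumping the leftmost entry strictly greater than the inserted value down to the next row. The recording tableau Q records, in position (i, j), the step at which that cell was added to P.
  Insert 6 (step 1): P = [6];  Q = [1]
  Insert 2 (step 2): P = [2] / [6];  Q = [1] / [2]
  Insert 7 (step 3): P = [2, 7] / [6];  Q = [1, 3] / [2]
  Insert 4 (step 4): P = [2, 4] / [6, 7];  Q = [1, 3] / [2, 4]
  Insert 5 (step 5): P = [2, 4, 5] / [6, 7];  Q = [1, 3, 5] / [2, 4]
  Insert 8 (step 6): P = [2, 4, 5, 8] / [6, 7];  Q = [1, 3, 5, 6] / [2, 4]
  Insert 9 (step 7): P = [2, 4, 5, 8, 9] / [6, 7];  Q = [1, 3, 5, 6, 7] / [2, 4]
  Insert 1 (step 8): P = [1, 4, 5, 8, 9] / [2, 7] / [6];  Q = [1, 3, 5, 6, 7] / [2, 4] / [8]
  Insert 3 (step 9): P = [1, 3, 5, 8, 9] / [2, 4] / [6, 7];  Q = [1, 3, 5, 6, 7] / [2, 4] / [8, 9]
Final shape: (5, 2, 2).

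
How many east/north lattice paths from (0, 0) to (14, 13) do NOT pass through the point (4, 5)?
Number of paths = 14544792

Total paths from (0, 0) to (14, 13): C(27, 14) = 20058300. Paths through (4, 5): (paths (0, 0) → (4, 5)) × (paths (4, 5) → (14, 13)) = C(9, 4) · C(18, 10) = 126 · 43758 = 5513508. Avoidance count = 20058300 − 5513508 = 14544792.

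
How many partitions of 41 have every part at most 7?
p(41, parts ≤ 7) = 7190

Use the recurrence p(n, m) = p(n, m−1) + p(n−m, m): either the largest part is < m (count p(n, m−1)) or the largest part is exactly m (remove one copy of m, count p(n−m, m)). With p(0, ·) = 1 this gives p(41, parts ≤ 7) = 7190. (By conjugating Young diagrams, this also counts partitions of 41 into at most 7 parts.)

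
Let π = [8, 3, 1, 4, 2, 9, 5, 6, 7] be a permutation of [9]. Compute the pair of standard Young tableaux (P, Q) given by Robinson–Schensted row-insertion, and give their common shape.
P = [1, 2, 5, 6, 7] / [3, 4, 9] / [8];  Q = [1, 4, 6, 8, 9] / [2, 5, 7] / [3];  common shape = (5, 3, 1)

Row-insert the values π_1, π_2, … into P one at a time, bumping the leftmost entry strictly greater than the inserted value down to the next row. The recording tableau Q records, in position (i, j), the step at which that cell was added to P.
  Insert 8 (step 1): P = [8];  Q = [1]
  Insert 3 (step 2): P = [3] / [8];  Q = [1] / [2]
  Insert 1 (step 3): P = [1] / [3] / [8];  Q = [1] / [2] / [3]
  Insert 4 (step 4): P = [1, 4] / [3] / [8];  Q = [1, 4] / [2] / [3]
  Insert 2 (step 5): P = [1, 2] / [3, 4] / [8];  Q = [1, 4] / [2, 5] / [3]
  Insert 9 (step 6): P = [1, 2, 9] / [3, 4] / [8];  Q = [1, 4, 6] / [2, 5] / [3]
  Insert 5 (step 7): P = [1, 2, 5] / [3, 4, 9] / [8];  Q = [1, 4, 6] / [2, 5, 7] / [3]
  Insert 6 (step 8): P = [1, 2, 5, 6] / [3, 4, 9] / [8];  Q = [1, 4, 6, 8] / [2, 5, 7] / [3]
  Insert 7 (step 9): P = [1, 2, 5, 6, 7] / [3, 4, 9] / [8];  Q = [1, 4, 6, 8, 9] / [2, 5, 7] / [3]
Final shape: (5, 3, 1).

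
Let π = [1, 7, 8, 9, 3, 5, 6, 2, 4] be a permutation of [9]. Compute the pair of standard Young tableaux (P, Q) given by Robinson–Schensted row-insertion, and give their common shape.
P = [1, 2, 4, 6] / [3, 5, 9] / [7, 8];  Q = [1, 2, 3, 4] / [5, 6, 7] / [8, 9];  common shape = (4, 3, 2)

Row-insert the values π_1, π_2, … into P one at a time, bumping the leftmost entry strictly greater than the inserted value down to the next row. The recording tableau Q records, in position (i, j), the step at which that cell was added to P.
  Insert 1 (step 1): P = [1];  Q = [1]
  Insert 7 (step 2): P = [1, 7];  Q = [1, 2]
  Insert 8 (step 3): P = [1, 7, 8];  Q = [1, 2, 3]
  Insert 9 (step 4): P = [1, 7, 8, 9];  Q = [1, 2, 3, 4]
  Insert 3 (step 5): P = [1, 3, 8, 9] / [7];  Q = [1, 2, 3, 4] / [5]
  Insert 5 (step 6): P = [1, 3, 5, 9] / [7, 8];  Q = [1, 2, 3, 4] / [5, 6]
  Insert 6 (step 7): P = [1, 3, 5, 6] / [7, 8, 9];  Q = [1, 2, 3, 4] / [5, 6, 7]
  Insert 2 (step 8): P = [1, 2, 5, 6] / [3, 8, 9] / [7];  Q = [1, 2, 3, 4] / [5, 6, 7] / [8]
  Insert 4 (step 9): P = [1, 2, 4, 6] / [3, 5, 9] / [7, 8];  Q = [1, 2, 3, 4] / [5, 6, 7] / [8, 9]
Final shape: (4, 3, 2).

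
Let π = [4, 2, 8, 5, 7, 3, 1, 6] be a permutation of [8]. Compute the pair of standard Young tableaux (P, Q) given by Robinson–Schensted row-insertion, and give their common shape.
P = [1, 3, 6] / [2, 5, 7] / [4] / [8];  Q = [1, 3, 5] / [2, 4, 8] / [6] / [7];  common shape = (3, 3, 1, 1)

Row-insert the values π_1, π_2, … into P one at a time, bumping the leftmost entry strictly greater than the inserted value down to the next row. The recording tableau Q records, in position (i, j), the step at which that cell was added to P.
  Insert 4 (step 1): P = [4];  Q = [1]
  Insert 2 (step 2): P = [2] / [4];  Q = [1] / [2]
  Insert 8 (step 3): P = [2, 8] / [4];  Q = [1, 3] / [2]
  Insert 5 (step 4): P = [2, 5] / [4, 8];  Q = [1, 3] / [2, 4]
  Insert 7 (step 5): P = [2, 5, 7] / [4, 8];  Q = [1, 3, 5] / [2, 4]
  Insert 3 (step 6): P = [2, 3, 7] / [4, 5] / [8];  Q = [1, 3, 5] / [2, 4] / [6]
  Insert 1 (step 7): P = [1, 3, 7] / [2, 5] / [4] / [8];  Q = [1, 3, 5] / [2, 4] / [6] / [7]
  Insert 6 (step 8): P = [1, 3, 6] / [2, 5, 7] / [4] / [8];  Q = [1, 3, 5] / [2, 4, 8] / [6] / [7]
Final shape: (3, 3, 1, 1).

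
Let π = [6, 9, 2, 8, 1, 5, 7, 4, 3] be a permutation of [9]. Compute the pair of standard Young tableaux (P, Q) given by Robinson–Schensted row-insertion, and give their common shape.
P = [1, 3, 7] / [2, 4] / [5, 8] / [6] / [9];  Q = [1, 2, 7] / [3, 4] / [5, 6] / [8] / [9];  common shape = (3, 2, 2, 1, 1)

Row-insert the values π_1, π_2, … into P one at a time, bumping the leftmost entry strictly greater than the inserted value down to the next row. The recording tableau Q records, in position (i, j), the step at which that cell was added to P.
  Insert 6 (step 1): P = [6];  Q = [1]
  Insert 9 (step 2): P = [6, 9];  Q = [1, 2]
  Insert 2 (step 3): P = [2, 9] / [6];  Q = [1, 2] / [3]
  Insert 8 (step 4): P = [2, 8] / [6, 9];  Q = [1, 2] / [3, 4]
  Insert 1 (step 5): P = [1, 8] / [2, 9] / [6];  Q = [1, 2] / [3, 4] / [5]
  Insert 5 (step 6): P = [1, 5] / [2, 8] / [6, 9];  Q = [1, 2] / [3, 4] / [5, 6]
  Insert 7 (step 7): P = [1, 5, 7] / [2, 8] / [6, 9];  Q = [1, 2, 7] / [3, 4] / [5, 6]
  Insert 4 (step 8): P = [1, 4, 7] / [2, 5] / [6, 8] / [9];  Q = [1, 2, 7] / [3, 4] / [5, 6] / [8]
  Insert 3 (step 9): P = [1, 3, 7] / [2, 4] / [5, 8] / [6] / [9];  Q = [1, 2, 7] / [3, 4] / [5, 6] / [8] / [9]
Final shape: (3, 2, 2, 1, 1).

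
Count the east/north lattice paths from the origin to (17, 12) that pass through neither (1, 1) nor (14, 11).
Number of paths = 17143073

Inclusion–exclusion. Total paths: C(29, 17) = 51895935. Through P₁: C(2, 1)·C(27, 16) = 26075790. Through P₂: C(25, 14)·C(4, 3) = 17829600. Since P₁ is strictly southwest of P₂, a monotone path through both must visit P₁ then P₂; paths through both = C(2, 1)·C(23, 13)·C(4, 3) = 9152528. Avoid both = 51895935 − 26075790 − 17829600 + 9152528 = 17143073.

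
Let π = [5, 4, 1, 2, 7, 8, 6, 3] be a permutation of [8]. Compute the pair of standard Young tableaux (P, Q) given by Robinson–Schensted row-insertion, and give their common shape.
P = [1, 2, 3, 8] / [4, 6] / [5, 7];  Q = [1, 4, 5, 6] / [2, 7] / [3, 8];  common shape = (4, 2, 2)

Row-insert the values π_1, π_2, … into P one at a time, bumping the leftmost entry strictly greater than the inserted value down to the next row. The recording tableau Q records, in position (i, j), the step at which that cell was added to P.
  Insert 5 (step 1): P = [5];  Q = [1]
  Insert 4 (step 2): P = [4] / [5];  Q = [1] / [2]
  Insert 1 (step 3): P = [1] / [4] / [5];  Q = [1] / [2] / [3]
  Insert 2 (step 4): P = [1, 2] / [4] / [5];  Q = [1, 4] / [2] / [3]
  Insert 7 (step 5): P = [1, 2, 7] / [4] / [5];  Q = [1, 4, 5] / [2] / [3]
  Insert 8 (step 6): P = [1, 2, 7, 8] / [4] / [5];  Q = [1, 4, 5, 6] / [2] / [3]
  Insert 6 (step 7): P = [1, 2, 6, 8] / [4, 7] / [5];  Q = [1, 4, 5, 6] / [2, 7] / [3]
  Insert 3 (step 8): P = [1, 2, 3, 8] / [4, 6] / [5, 7];  Q = [1, 4, 5, 6] / [2, 7] / [3, 8]
Final shape: (4, 2, 2).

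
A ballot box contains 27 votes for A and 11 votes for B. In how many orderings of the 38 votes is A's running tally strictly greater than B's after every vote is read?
Strict-lead orderings = 506662016

Total orderings of the 38 votes with 27 for A: C(38, 27) = 1203322288. By the Bertrand ballot formula (Cycle Lemma / reflection principle), the number of orderings in which A is strictly ahead of B throughout is (p − q)/(p + q) · C(p + q, p) = (27 − 11)/(27 + 11) · 1203322288 = 506662016.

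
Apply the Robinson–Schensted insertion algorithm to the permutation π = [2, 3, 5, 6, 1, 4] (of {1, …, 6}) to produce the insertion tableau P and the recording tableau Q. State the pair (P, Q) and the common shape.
P = [1, 3, 4, 6] / [2, 5];  Q = [1, 2, 3, 4] / [5, 6];  common shape = (4, 2)

Row-insert the values π_1, π_2, … into P one at a time, bumping the leftmost entry strictly greater than the inserted value down to the next row. The recording tableau Q records, in position (i, j), the step at which that cell was added to P.
  Insert 2 (step 1): P = [2];  Q = [1]
  Insert 3 (step 2): P = [2, 3];  Q = [1, 2]
  Insert 5 (step 3): P = [2, 3, 5];  Q = [1, 2, 3]
  Insert 6 (step 4): P = [2, 3, 5, 6];  Q = [1, 2, 3, 4]
  Insert 1 (step 5): P = [1, 3, 5, 6] / [2];  Q = [1, 2, 3, 4] / [5]
  Insert 4 (step 6): P = [1, 3, 4, 6] / [2, 5];  Q = [1, 2, 3, 4] / [5, 6]
Final shape: (4, 2).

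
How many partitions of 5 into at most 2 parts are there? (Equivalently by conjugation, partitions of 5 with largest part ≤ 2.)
p(5, parts ≤ 2) = 3

Partitions of 5 with all parts ≤ 2: 2+2+1, 2+1+1+1, 1+1+1+1+1. Count = 3.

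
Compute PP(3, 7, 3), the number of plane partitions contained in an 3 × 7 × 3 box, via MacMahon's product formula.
PP(3, 7, 3) = 108900

Evaluate the triple product over i = 1..3, j = 1..7, k = 1..3. The factors are (2/1) · (3/2) · (4/3) · (3/2) · (4/3) · (5/4) · (4/3) · (5/4) · … (63 factors total). The numerators and denominators telescope so the product is an integer; carrying out the multiplication exactly gives PP(3, 7, 3) = 108900.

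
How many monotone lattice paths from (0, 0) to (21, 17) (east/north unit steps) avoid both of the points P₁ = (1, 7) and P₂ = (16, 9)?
Number of paths = 25912874691

Inclusion–exclusion. Total paths: C(38, 21) = 28781143380. Through P₁: C(8, 1)·C(30, 20) = 240360120. Through P₂: C(25, 16)·C(13, 5) = 2629308825. Since P₁ is strictly southwest of P₂, a monotone path through both must visit P₁ then P₂; paths through both = C(8, 1)·C(17, 15)·C(13, 5) = 1400256. Avoid both = 28781143380 − 240360120 − 2629308825 + 1400256 = 25912874691.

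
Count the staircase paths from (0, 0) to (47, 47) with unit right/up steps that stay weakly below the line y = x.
C_47 = 33868773757191046886429490

These NE paths below the diagonal are counted by the Catalan number C_n = (1/(n + 1)) · C(2n, n). For n = 47: C_47 = (1/48) · C(94, 47) = 1625701140345170250548615520/48 = 33868773757191046886429490.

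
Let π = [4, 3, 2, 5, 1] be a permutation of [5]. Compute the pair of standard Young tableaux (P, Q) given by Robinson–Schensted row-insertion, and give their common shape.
P = [1, 5] / [2] / [3] / [4];  Q = [1, 4] / [2] / [3] / [5];  common shape = (2, 1, 1, 1)

Row-insert the values π_1, π_2, … into P one at a time, bumping the leftmost entry strictly greater than the inserted value down to the next row. The recording tableau Q records, in position (i, j), the step at which that cell was added to P.
  Insert 4 (step 1): P = [4];  Q = [1]
  Insert 3 (step 2): P = [3] / [4];  Q = [1] / [2]
  Insert 2 (step 3): P = [2] / [3] / [4];  Q = [1] / [2] / [3]
  Insert 5 (step 4): P = [2, 5] / [3] / [4];  Q = [1, 4] / [2] / [3]
  Insert 1 (step 5): P = [1, 5] / [2] / [3] / [4];  Q = [1, 4] / [2] / [3] / [5]
Final shape: (2, 1, 1, 1).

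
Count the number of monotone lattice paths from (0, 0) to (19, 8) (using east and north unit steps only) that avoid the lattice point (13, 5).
Number of paths = 1500363

Total paths from (0, 0) to (19, 8): C(27, 19) = 2220075. Paths through (13, 5): (paths (0, 0) → (13, 5)) × (paths (13, 5) → (19, 8)) = C(18, 13) · C(9, 6) = 8568 · 84 = 719712. Avoidance count = 2220075 − 719712 = 1500363.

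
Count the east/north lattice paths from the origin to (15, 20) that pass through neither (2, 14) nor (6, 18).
Number of paths = 3237746540

Inclusion–exclusion. Total paths: C(35, 15) = 3247943160. Through P₁: C(16, 2)·C(19, 13) = 3255840. Through P₂: C(24, 6)·C(11, 9) = 7402780. Since P₁ is strictly southwest of P₂, a monotone path through both must visit P₁ then P₂; paths through both = C(16, 2)·C(8, 4)·C(11, 9) = 462000. Avoid both = 3247943160 − 3255840 − 7402780 + 462000 = 3237746540.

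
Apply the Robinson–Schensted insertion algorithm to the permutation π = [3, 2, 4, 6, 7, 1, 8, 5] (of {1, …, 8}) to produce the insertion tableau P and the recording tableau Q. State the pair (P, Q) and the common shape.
P = [1, 4, 5, 7, 8] / [2, 6] / [3];  Q = [1, 3, 4, 5, 7] / [2, 8] / [6];  common shape = (5, 2, 1)

Row-insert the values π_1, π_2, … into P one at a time, bumping the leftmost entry strictly greater than the inserted value down to the next row. The recording tableau Q records, in position (i, j), the step at which that cell was added to P.
  Insert 3 (step 1): P = [3];  Q = [1]
  Insert 2 (step 2): P = [2] / [3];  Q = [1] / [2]
  Insert 4 (step 3): P = [2, 4] / [3];  Q = [1, 3] / [2]
  Insert 6 (step 4): P = [2, 4, 6] / [3];  Q = [1, 3, 4] / [2]
  Insert 7 (step 5): P = [2, 4, 6, 7] / [3];  Q = [1, 3, 4, 5] / [2]
  Insert 1 (step 6): P = [1, 4, 6, 7] / [2] / [3];  Q = [1, 3, 4, 5] / [2] / [6]
  Insert 8 (step 7): P = [1, 4, 6, 7, 8] / [2] / [3];  Q = [1, 3, 4, 5, 7] / [2] / [6]
  Insert 5 (step 8): P = [1, 4, 5, 7, 8] / [2, 6] / [3];  Q = [1, 3, 4, 5, 7] / [2, 8] / [6]
Final shape: (5, 2, 1).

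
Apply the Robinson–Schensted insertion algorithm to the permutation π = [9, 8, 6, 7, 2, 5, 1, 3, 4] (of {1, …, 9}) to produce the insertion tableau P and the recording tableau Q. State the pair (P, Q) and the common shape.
P = [1, 3, 4] / [2, 5] / [6, 7] / [8] / [9];  Q = [1, 4, 9] / [2, 6] / [3, 8] / [5] / [7];  common shape = (3, 2, 2, 1, 1)

Row-insert the values π_1, π_2, … into P one at a time, bumping the leftmost entry strictly greater than the inserted value down to the next row. The recording tableau Q records, in position (i, j), the step at which that cell was added to P.
  Insert 9 (step 1): P = [9];  Q = [1]
  Insert 8 (step 2): P = [8] / [9];  Q = [1] / [2]
  Insert 6 (step 3): P = [6] / [8] / [9];  Q = [1] / [2] / [3]
  Insert 7 (step 4): P = [6, 7] / [8] / [9];  Q = [1, 4] / [2] / [3]
  Insert 2 (step 5): P = [2, 7] / [6] / [8] / [9];  Q = [1, 4] / [2] / [3] / [5]
  Insert 5 (step 6): P = [2, 5] / [6, 7] / [8] / [9];  Q = [1, 4] / [2, 6] / [3] / [5]
  Insert 1 (step 7): P = [1, 5] / [2, 7] / [6] / [8] / [9];  Q = [1, 4] / [2, 6] / [3] / [5] / [7]
  Insert 3 (step 8): P = [1, 3] / [2, 5] / [6, 7] / [8] / [9];  Q = [1, 4] / [2, 6] / [3, 8] / [5] / [7]
  Insert 4 (step 9): P = [1, 3, 4] / [2, 5] / [6, 7] / [8] / [9];  Q = [1, 4, 9] / [2, 6] / [3, 8] / [5] / [7]
Final shape: (3, 2, 2, 1, 1).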